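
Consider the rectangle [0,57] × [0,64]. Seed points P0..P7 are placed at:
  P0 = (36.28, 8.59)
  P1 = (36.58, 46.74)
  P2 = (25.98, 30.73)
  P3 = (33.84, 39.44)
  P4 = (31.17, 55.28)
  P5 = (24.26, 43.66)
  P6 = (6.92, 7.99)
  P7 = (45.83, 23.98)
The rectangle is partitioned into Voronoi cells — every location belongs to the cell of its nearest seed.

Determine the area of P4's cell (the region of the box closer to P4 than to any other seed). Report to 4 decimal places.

1. box [0,57]×[0,64]: [(0, 0) (57, 0) (57, 64) (0, 64)]
2. ⊥bis P4·P0 via (33.725,31.935): [(0, 28.244) (57, 34.4823) (57, 64) (0, 64)]  |A|=1860.3005
3. ⊥bis P4·P1 via (33.875,51.01): [(0, 29.5505) (54.3805, 64) (0, 64)]  |A|=936.6888
4. ⊥bis P4·P2 via (28.575,43.005): [(0, 49.0459) (23.0743, 44.1679) (54.3805, 64) (0, 64)]  |A|=711.7678
5. ⊥bis P4·P3 via (32.505,47.36): [(0, 49.0459) (18.8569, 45.0595) (26.521, 46.3513) (54.3805, 64) (0, 64)]  |A|=705.627
6. ⊥bis P4·P5 via (27.715,49.47): [(29.6385, 48.3262) (54.3805, 64) (3.281, 64)]  |A|=400.4613
7. ⊥bis P4·P6 via (19.045,31.635): [(29.6385, 48.3262) (54.3805, 64) (3.281, 64)]  |A|=400.4613
8. ⊥bis P4·P7 via (38.5,39.63): [(29.6385, 48.3262) (54.3805, 64) (3.281, 64)]  |A|=400.4613
9. canonical 3-gon: [(29.6385, 48.3262) (54.3805, 64) (3.281, 64)]
10. shoelace: 400.4613

Area of P4's cell: 400.4613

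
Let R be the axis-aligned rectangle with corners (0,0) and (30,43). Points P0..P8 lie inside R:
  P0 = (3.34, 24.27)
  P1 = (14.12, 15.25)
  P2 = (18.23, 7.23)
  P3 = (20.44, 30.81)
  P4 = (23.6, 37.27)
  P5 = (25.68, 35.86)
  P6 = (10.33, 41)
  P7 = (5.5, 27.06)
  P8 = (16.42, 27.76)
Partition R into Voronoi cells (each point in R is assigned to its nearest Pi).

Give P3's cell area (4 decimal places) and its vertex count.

1. box [0,30]×[0,43]: [(0, 0) (30, 0) (30, 43) (0, 43)]
2. ⊥bis P3·P0 via (11.89,27.54): [(22.4228, 0) (30, 0) (30, 43) (5.9772, 43)]  |A|=679.3985
3. ⊥bis P3·P1 via (17.28,23.03): [(12.9408, 24.7924) (30, 17.8635) (30, 43) (5.9772, 43)]  |A|=433.1018
4. ⊥bis P3·P2 via (19.335,19.02): [(12.9408, 24.7924) (29.4978, 18.0675) (30, 18.0204) (30, 43) (5.9772, 43)]  |A|=433.0624
5. ⊥bis P3·P4 via (22.02,34.04): [(6.5006, 41.6315) (12.9408, 24.7924) (29.4978, 18.0675) (30, 18.0204) (30, 30.1365)]  |A|=265.4827
6. ⊥bis P3·P5 via (23.06,33.335): [(22.7021, 33.7063) (6.5006, 41.6315) (12.9408, 24.7924) (29.4978, 18.0675) (30, 18.0204) (30, 26.1339)]  |A|=250.8775
7. ⊥bis P3·P6 via (15.385,35.905): [(22.7021, 33.7063) (16.317, 36.8297) (10.5322, 31.0903) (12.9408, 24.7924) (29.4978, 18.0675) (30, 18.0204) (30, 26.1339)]  |A|=208.8184
8. ⊥bis P3·P7 via (12.97,28.935): [(22.7021, 33.7063) (16.317, 36.8297) (12.0508, 32.597) (14.1312, 24.309) (29.4978, 18.0675) (30, 18.0204) (30, 26.1339)]  |A|=197.7918
9. ⊥bis P3·P8 via (18.43,29.285): [(22.7021, 33.7063) (16.317, 36.8297) (14.2567, 34.7856) (25.8018, 19.5687) (29.4978, 18.0675) (30, 18.0204) (30, 26.1339)]  |A|=124.9423
10. canonical 7-gon: [(22.7021, 33.7063) (16.317, 36.8297) (14.2567, 34.7856) (25.8018, 19.5687) (29.4978, 18.0675) (30, 18.0204) (30, 26.1339)]
11. shoelace: 124.9423

Area of P3's cell: 124.9423 (7 vertices)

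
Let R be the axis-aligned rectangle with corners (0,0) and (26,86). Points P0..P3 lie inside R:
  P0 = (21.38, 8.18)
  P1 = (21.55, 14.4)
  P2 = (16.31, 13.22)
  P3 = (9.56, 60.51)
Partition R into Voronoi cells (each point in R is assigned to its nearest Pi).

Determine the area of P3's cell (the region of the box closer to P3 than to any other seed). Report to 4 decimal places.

1. box [0,26]×[0,86]: [(0, 0) (26, 0) (26, 86) (0, 86)]
2. ⊥bis P3·P0 via (15.47,34.345): [(0, 30.8507) (26, 36.7235) (26, 86) (0, 86)]  |A|=1357.5356
3. ⊥bis P3·P1 via (15.555,37.455): [(0, 33.4102) (26, 40.171) (26, 86) (0, 86)]  |A|=1279.4438
4. ⊥bis P3·P2 via (12.935,36.865): [(0, 35.0187) (13.7132, 36.9761) (26, 40.171) (26, 86) (0, 86)]  |A|=1268.4151
5. canonical 5-gon: [(0, 35.0187) (13.7132, 36.9761) (26, 40.171) (26, 86) (0, 86)]
6. shoelace: 1268.4151

Area of P3's cell: 1268.4151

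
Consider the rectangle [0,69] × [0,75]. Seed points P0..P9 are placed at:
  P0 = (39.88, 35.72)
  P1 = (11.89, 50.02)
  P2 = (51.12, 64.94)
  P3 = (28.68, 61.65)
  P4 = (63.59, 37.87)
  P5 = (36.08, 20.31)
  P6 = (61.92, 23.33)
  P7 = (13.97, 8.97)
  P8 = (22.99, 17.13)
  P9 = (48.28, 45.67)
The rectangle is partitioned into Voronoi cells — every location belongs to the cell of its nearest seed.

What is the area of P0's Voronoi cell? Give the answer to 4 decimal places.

1. box [0,69]×[0,75]: [(0, 0) (69, 0) (69, 75) (0, 75)]
2. ⊥bis P0·P1 via (25.885,42.87): [(3.9829, 0) (69, 0) (69, 75) (42.3001, 75)]  |A|=3439.3887
3. ⊥bis P0·P2 via (45.5,50.33): [(32.292, 55.4107) (3.9829, 0) (69, 0) (69, 41.2903)]  |A|=2559.1647
4. ⊥bis P0·P3 via (34.28,48.685): [(41.5797, 51.838) (27.32, 45.6787) (3.9829, 0) (69, 0) (69, 41.2903)]  |A|=2505.089
5. ⊥bis P0·P4 via (51.735,36.795): [(50.6886, 48.3341) (41.5797, 51.838) (27.32, 45.6787) (3.9829, 0) (55.0715, 0)]  |A|=1790.4385
6. ⊥bis P0·P5 via (37.98,28.015): [(52.864, 24.3447) (50.6886, 48.3341) (41.5797, 51.838) (27.32, 45.6787) (20.4981, 32.3259)]  |A|=579.5341
7. ⊥bis P0·P6 via (50.9,29.525): [(48.5815, 25.4007) (52.1867, 31.8138) (50.6886, 48.3341) (41.5797, 51.838) (27.32, 45.6787) (20.4981, 32.3259)]  |A|=563.8986
8. ⊥bis P0·P7 via (26.925,22.345): [(48.5815, 25.4007) (52.1867, 31.8138) (50.6886, 48.3341) (41.5797, 51.838) (27.32, 45.6787) (20.4981, 32.3259)]  |A|=563.8986
9. ⊥bis P0·P8 via (31.435,26.425): [(26.5949, 30.8225) (48.5815, 25.4007) (52.1867, 31.8138) (50.6886, 48.3341) (41.5797, 51.838) (27.32, 45.6787) (21.9063, 35.0823)]  |A|=554.4374
10. ⊥bis P0·P9 via (44.08,40.695): [(26.5949, 30.8225) (48.5815, 25.4007) (52.1867, 31.8138) (51.9866, 34.0201) (34.502, 48.7809) (27.32, 45.6787) (21.9063, 35.0823)]  |A|=412.5564
11. canonical 7-gon: [(26.5949, 30.8225) (48.5815, 25.4007) (52.1867, 31.8138) (51.9866, 34.0201) (34.502, 48.7809) (27.32, 45.6787) (21.9063, 35.0823)]
12. shoelace: 412.5564

Area of P0's cell: 412.5564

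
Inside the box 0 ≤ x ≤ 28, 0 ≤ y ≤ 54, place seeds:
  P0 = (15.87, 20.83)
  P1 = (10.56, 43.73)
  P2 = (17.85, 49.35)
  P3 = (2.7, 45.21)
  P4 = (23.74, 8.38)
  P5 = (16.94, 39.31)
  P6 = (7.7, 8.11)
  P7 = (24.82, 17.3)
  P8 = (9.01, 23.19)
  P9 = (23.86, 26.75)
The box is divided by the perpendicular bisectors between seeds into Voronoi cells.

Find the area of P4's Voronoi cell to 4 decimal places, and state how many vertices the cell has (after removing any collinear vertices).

Area of P4's cell: 158.5390 (5 vertices)

1. box [0,28]×[0,54]: [(0, 0) (28, 0) (28, 54) (0, 54)]
2. ⊥bis P4·P0 via (19.805,14.605): [(0, 2.0857) (0, 0) (28, 0) (28, 19.7853)]  |A|=306.1938
3. ⊥bis P4·P1 via (17.15,26.055): [(0, 2.0857) (0, 0) (28, 0) (28, 19.7853)]  |A|=306.1938
4. ⊥bis P4·P2 via (20.795,28.865): [(0, 2.0857) (0, 0) (28, 0) (28, 19.7853)]  |A|=306.1938
5. ⊥bis P4·P3 via (13.22,26.795): [(0, 2.0857) (0, 0) (28, 0) (28, 19.7853)]  |A|=306.1938
6. ⊥bis P4·P5 via (20.34,23.845): [(0, 2.0857) (0, 0) (28, 0) (28, 19.7853)]  |A|=306.1938
7. ⊥bis P4·P6 via (15.72,8.245): [(15.6571, 11.983) (15.8588, 0) (28, 0) (28, 19.7853)]  |A|=194.8481
8. ⊥bis P4·P7 via (24.28,12.84): [(18.181, 13.5784) (15.6571, 11.983) (15.8588, 0) (28, 0) (28, 12.3896)]  |A|=158.539
9. ⊥bis P4·P8 via (16.375,15.785): [(18.181, 13.5784) (15.6571, 11.983) (15.8588, 0) (28, 0) (28, 12.3896)]  |A|=158.539
10. ⊥bis P4·P9 via (23.8,17.565): [(18.181, 13.5784) (15.6571, 11.983) (15.8588, 0) (28, 0) (28, 12.3896)]  |A|=158.539
11. canonical 5-gon: [(18.181, 13.5784) (15.6571, 11.983) (15.8588, 0) (28, 0) (28, 12.3896)]
12. shoelace: 158.539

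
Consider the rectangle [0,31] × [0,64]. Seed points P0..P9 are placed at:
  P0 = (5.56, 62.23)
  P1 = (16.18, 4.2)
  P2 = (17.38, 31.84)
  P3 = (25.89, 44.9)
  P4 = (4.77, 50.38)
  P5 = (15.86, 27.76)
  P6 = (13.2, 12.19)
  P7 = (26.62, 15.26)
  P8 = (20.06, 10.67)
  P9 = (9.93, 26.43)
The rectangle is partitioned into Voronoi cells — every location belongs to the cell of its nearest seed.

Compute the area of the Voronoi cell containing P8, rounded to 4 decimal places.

1. box [0,31]×[0,64]: [(0, 0) (31, 0) (31, 64) (0, 64)]
2. ⊥bis P8·P0 via (12.81,36.45): [(0, 32.8475) (0, 0) (31, 0) (31, 41.5655)]  |A|=1153.4014
3. ⊥bis P8·P1 via (18.12,7.435): [(0, 32.8475) (0, 18.3014) (30.5181, 0) (31, 0) (31, 41.5655)]  |A|=874.1399
4. ⊥bis P8·P2 via (18.72,21.255): [(0, 18.8852) (0, 18.3014) (30.5181, 0) (31, 0) (31, 22.8096)]  |A|=367.0068
5. ⊥bis P8·P3 via (22.975,27.785): [(0, 18.8852) (0, 18.3014) (30.5181, 0) (31, 0) (31, 22.8096)]  |A|=367.0068
6. ⊥bis P8·P4 via (12.415,30.525): [(0, 18.8852) (0, 18.3014) (30.5181, 0) (31, 0) (31, 22.8096)]  |A|=367.0068
7. ⊥bis P8·P5 via (17.96,19.215): [(4.1401, 15.8186) (30.5181, 0) (31, 0) (31, 22.4197)]  |A|=304.9075
8. ⊥bis P8·P6 via (16.63,11.43): [(18.3777, 19.3177) (16.0234, 8.6923) (30.5181, 0) (31, 0) (31, 22.4197)]  |A|=233.3865
9. ⊥bis P8·P7 via (23.34,12.965): [(18.8192, 19.4261) (18.3777, 19.3177) (16.0234, 8.6923) (30.5181, 0) (31, 0) (31, 2.0174)]  |A|=109.1279
10. ⊥bis P8·P9 via (14.995,18.55): [(18.8192, 19.4261) (18.3777, 19.3177) (16.0234, 8.6923) (30.5181, 0) (31, 0) (31, 2.0174)]  |A|=109.1279
11. canonical 6-gon: [(18.8192, 19.4261) (18.3777, 19.3177) (16.0234, 8.6923) (30.5181, 0) (31, 0) (31, 2.0174)]
12. shoelace: 109.1279

Area of P8's cell: 109.1279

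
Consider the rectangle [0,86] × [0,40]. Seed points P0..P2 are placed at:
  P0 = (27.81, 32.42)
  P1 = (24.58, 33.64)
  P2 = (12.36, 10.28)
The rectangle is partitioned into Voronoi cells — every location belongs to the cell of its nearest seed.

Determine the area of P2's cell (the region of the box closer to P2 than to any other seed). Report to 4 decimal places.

1. box [0,86]×[0,40]: [(0, 0) (86, 0) (86, 40) (0, 40)]
2. ⊥bis P2·P0 via (20.085,21.35): [(0, 35.366) (0, 0) (50.6798, 0)]  |A|=896.169
3. ⊥bis P2·P1 via (18.47,21.96): [(21.4291, 20.4121) (0, 31.622) (0, 0) (50.6798, 0)]  |A|=856.0538
4. canonical 4-gon: [(21.4291, 20.4121) (0, 31.622) (0, 0) (50.6798, 0)]
5. shoelace: 856.0538

Area of P2's cell: 856.0538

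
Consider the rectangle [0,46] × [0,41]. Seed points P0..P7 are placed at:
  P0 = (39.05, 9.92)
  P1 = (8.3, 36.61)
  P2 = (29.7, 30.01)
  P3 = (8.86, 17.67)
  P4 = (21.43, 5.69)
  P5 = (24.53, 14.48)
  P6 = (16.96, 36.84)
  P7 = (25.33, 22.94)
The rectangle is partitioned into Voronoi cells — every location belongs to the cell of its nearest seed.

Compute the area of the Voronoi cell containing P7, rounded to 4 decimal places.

1. box [0,46]×[0,41]: [(0, 0) (46, 0) (46, 41) (0, 41)]
2. ⊥bis P7·P0 via (32.19,16.43): [(0, 0) (16.5983, 0) (46, 30.9825) (46, 41) (0, 41)]  |A|=1430.5308
3. ⊥bis P7·P1 via (16.815,29.775): [(0, 8.827) (0, 0) (16.5983, 0) (46, 30.9825) (46, 41) (25.8253, 41)]  |A|=1015.0915
4. ⊥bis P7·P2 via (27.515,26.475): [(18.5928, 31.9898) (0, 8.827) (0, 0) (16.5983, 0) (36.4699, 20.94)]  |A|=644.5084
5. ⊥bis P7·P3 via (17.095,20.305): [(18.5928, 31.9898) (14.8487, 27.3253) (21.8286, 5.5115) (36.4699, 20.94)]  |A|=275.916
6. ⊥bis P7·P4 via (23.38,14.315): [(18.5928, 31.9898) (14.8487, 27.3253) (18.671, 15.3796) (28.9812, 13.0486) (36.4699, 20.94)]  |A|=228.725
7. ⊥bis P7·P5 via (24.93,18.71): [(18.5928, 31.9898) (14.8487, 27.3253) (17.3768, 19.4242) (33.5777, 17.8923) (36.4699, 20.94)]  |A|=166.6269
8. ⊥bis P7·P6 via (21.145,29.89): [(21.573, 30.1478) (15.1778, 26.2968) (17.3768, 19.4242) (33.5777, 17.8923) (36.4699, 20.94)]  |A|=152.3052
9. canonical 5-gon: [(21.573, 30.1478) (15.1778, 26.2968) (17.3768, 19.4242) (33.5777, 17.8923) (36.4699, 20.94)]
10. shoelace: 152.3052

Area of P7's cell: 152.3052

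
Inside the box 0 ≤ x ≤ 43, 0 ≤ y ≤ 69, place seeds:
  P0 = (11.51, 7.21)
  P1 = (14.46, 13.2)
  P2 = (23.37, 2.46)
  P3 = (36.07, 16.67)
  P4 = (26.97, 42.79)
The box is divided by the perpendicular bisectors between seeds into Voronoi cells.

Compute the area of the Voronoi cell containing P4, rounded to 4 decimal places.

Area of P4's cell: 1628.5506

1. box [0,43]×[0,69]: [(0, 0) (43, 0) (43, 69) (0, 69)]
2. ⊥bis P4·P0 via (19.24,25): [(0, 33.36) (43, 14.676) (43, 69) (0, 69)]  |A|=1934.226
3. ⊥bis P4·P1 via (20.715,27.995): [(0, 36.7528) (43, 18.5734) (43, 69) (0, 69)]  |A|=1777.4859
4. ⊥bis P4·P2 via (25.17,22.625): [(0, 36.7528) (35.6239, 21.6918) (43, 21.0334) (43, 69) (0, 69)]  |A|=1768.4131
5. ⊥bis P4·P3 via (31.52,29.73): [(0, 36.7528) (23.3466, 26.8824) (43, 33.7295) (43, 69) (0, 69)]  |A|=1628.5506
6. canonical 5-gon: [(0, 36.7528) (23.3466, 26.8824) (43, 33.7295) (43, 69) (0, 69)]
7. shoelace: 1628.5506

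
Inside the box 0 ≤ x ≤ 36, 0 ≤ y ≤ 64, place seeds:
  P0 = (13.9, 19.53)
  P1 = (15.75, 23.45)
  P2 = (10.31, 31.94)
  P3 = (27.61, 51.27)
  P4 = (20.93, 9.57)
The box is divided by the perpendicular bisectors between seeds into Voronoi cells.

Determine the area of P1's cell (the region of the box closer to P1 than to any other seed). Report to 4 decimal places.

1. box [0,36]×[0,64]: [(0, 0) (36, 0) (36, 64) (0, 64)]
2. ⊥bis P1·P0 via (14.825,21.49): [(0, 28.4865) (36, 11.4967) (36, 64) (0, 64)]  |A|=1584.3026
3. ⊥bis P1·P2 via (13.03,27.695): [(8.2148, 24.6096) (36, 11.4967) (36, 42.4131)]  |A|=429.5099
4. ⊥bis P1·P3 via (21.68,37.36): [(25.5434, 35.713) (8.2148, 24.6096) (36, 11.4967) (36, 31.2552)]  |A|=371.1729
5. ⊥bis P1·P4 via (18.34,16.51): [(25.5434, 35.713) (8.2148, 24.6096) (22.2697, 17.9766) (36, 23.1007) (36, 31.2552)]  |A|=291.5097
6. canonical 5-gon: [(25.5434, 35.713) (8.2148, 24.6096) (22.2697, 17.9766) (36, 23.1007) (36, 31.2552)]
7. shoelace: 291.5097

Area of P1's cell: 291.5097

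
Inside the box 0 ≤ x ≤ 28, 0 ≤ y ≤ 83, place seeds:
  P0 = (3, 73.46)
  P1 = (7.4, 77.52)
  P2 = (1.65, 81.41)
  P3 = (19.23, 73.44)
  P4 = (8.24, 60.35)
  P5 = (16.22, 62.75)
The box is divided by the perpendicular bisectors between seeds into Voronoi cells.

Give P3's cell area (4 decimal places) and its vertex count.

Area of P3's cell: 227.1856 (4 vertices)

1. box [0,28]×[0,83]: [(0, 0) (28, 0) (28, 83) (0, 83)]
2. ⊥bis P3·P0 via (11.115,73.45): [(11.0245, 0) (28, 0) (28, 83) (11.1268, 83)]  |A|=1404.7228
3. ⊥bis P3·P1 via (13.315,75.48): [(11.1096, 69.0855) (11.0245, 0) (28, 0) (28, 83) (15.9085, 83)]  |A|=1371.4548
4. ⊥bis P3·P2 via (10.44,77.425): [(11.1096, 69.0855) (11.0245, 0) (28, 0) (28, 83) (15.9085, 83)]  |A|=1371.4548
5. ⊥bis P3·P4 via (13.735,66.895): [(11.1133, 69.0961) (28, 54.9185) (28, 83) (15.9085, 83)]  |A|=321.1612
6. ⊥bis P3·P5 via (17.725,68.095): [(11.3838, 69.8805) (28, 65.2019) (28, 83) (15.9085, 83)]  |A|=227.1856
7. canonical 4-gon: [(11.3838, 69.8805) (28, 65.2019) (28, 83) (15.9085, 83)]
8. shoelace: 227.1856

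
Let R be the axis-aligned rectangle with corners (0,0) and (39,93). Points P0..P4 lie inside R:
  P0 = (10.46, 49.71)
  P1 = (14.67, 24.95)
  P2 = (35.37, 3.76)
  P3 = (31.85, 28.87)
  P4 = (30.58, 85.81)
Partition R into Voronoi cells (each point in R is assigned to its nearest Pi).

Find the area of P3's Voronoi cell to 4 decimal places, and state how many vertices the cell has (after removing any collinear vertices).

Area of P3's cell: 531.7472 (5 vertices)

1. box [0,39]×[0,93]: [(0, 0) (39, 0) (39, 93) (0, 93)]
2. ⊥bis P3·P0 via (21.155,39.29): [(0, 17.5767) (0, 0) (39, 0) (39, 57.606)]  |A|=1466.0616
3. ⊥bis P3·P1 via (23.26,26.91): [(20.5718, 38.6914) (29.4001, 0) (39, 0) (39, 57.606)]  |A|=716.5034
4. ⊥bis P3·P2 via (33.61,16.315): [(20.5718, 38.6914) (25.9234, 15.2375) (39, 17.0706) (39, 57.606)]  |A|=531.7514
5. ⊥bis P3·P4 via (31.215,57.34): [(38.9081, 57.5116) (20.5718, 38.6914) (25.9234, 15.2375) (39, 17.0706) (39, 57.5136)]  |A|=531.7472
6. canonical 5-gon: [(38.9081, 57.5116) (20.5718, 38.6914) (25.9234, 15.2375) (39, 17.0706) (39, 57.5136)]
7. shoelace: 531.7472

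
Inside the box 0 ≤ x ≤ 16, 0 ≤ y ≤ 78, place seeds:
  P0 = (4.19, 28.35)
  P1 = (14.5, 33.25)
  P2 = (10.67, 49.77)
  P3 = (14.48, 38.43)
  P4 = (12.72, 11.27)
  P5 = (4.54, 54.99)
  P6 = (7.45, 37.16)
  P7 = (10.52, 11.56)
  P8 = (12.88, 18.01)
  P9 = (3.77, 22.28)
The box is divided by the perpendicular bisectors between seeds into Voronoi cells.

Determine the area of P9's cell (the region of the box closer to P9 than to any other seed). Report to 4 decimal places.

1. box [0,16]×[0,78]: [(0, 0) (16, 0) (16, 78) (0, 78)]
2. ⊥bis P9·P0 via (3.98,25.315): [(0, 25.5904) (0, 0) (16, 0) (16, 24.4833)]  |A|=400.5895
3. ⊥bis P9·P1 via (9.135,27.765): [(12.2229, 24.7447) (0, 25.5904) (0, 0) (16, 0) (16, 21.0502)]  |A|=394.1059
4. ⊥bis P9·P2 via (7.22,36.025): [(12.2229, 24.7447) (0, 25.5904) (0, 0) (16, 0) (16, 21.0502)]  |A|=394.1059
5. ⊥bis P9·P3 via (9.125,30.355): [(12.2229, 24.7447) (0, 25.5904) (0, 0) (16, 0) (16, 21.0502)]  |A|=394.1059
6. ⊥bis P9·P4 via (8.245,16.775): [(14.8672, 22.1582) (12.2229, 24.7447) (0, 25.5904) (0, 10.0727)]  |A|=130.0416
7. ⊥bis P9·P5 via (4.155,38.635): [(14.8672, 22.1582) (12.2229, 24.7447) (0, 25.5904) (0, 10.0727)]  |A|=130.0416
8. ⊥bis P9·P6 via (5.61,29.72): [(14.8672, 22.1582) (12.2229, 24.7447) (0, 25.5904) (0, 10.0727)]  |A|=130.0416
9. ⊥bis P9·P7 via (7.145,16.92): [(12.8164, 20.4911) (14.8672, 22.1582) (12.2229, 24.7447) (0, 25.5904) (0, 12.421)]  |A|=114.9927
10. ⊥bis P9·P8 via (8.325,20.145): [(6.6745, 16.6238) (10.5356, 24.8614) (0, 25.5904) (0, 12.421)]  |A|=88.7514
11. canonical 4-gon: [(6.6745, 16.6238) (10.5356, 24.8614) (0, 25.5904) (0, 12.421)]
12. shoelace: 88.7514

Area of P9's cell: 88.7514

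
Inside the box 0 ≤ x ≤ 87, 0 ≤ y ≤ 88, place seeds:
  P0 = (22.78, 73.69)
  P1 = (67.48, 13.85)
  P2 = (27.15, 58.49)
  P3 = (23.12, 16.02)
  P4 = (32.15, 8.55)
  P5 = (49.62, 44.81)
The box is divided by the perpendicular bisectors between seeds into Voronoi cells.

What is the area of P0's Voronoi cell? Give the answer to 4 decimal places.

Area of P0's cell: 1230.2889

1. box [0,87]×[0,88]: [(0, 0) (87, 0) (87, 88) (0, 88)]
2. ⊥bis P0·P1 via (45.13,43.77): [(0, 10.0583) (87, 75.0466) (87, 88) (0, 88)]  |A|=3953.9409
3. ⊥bis P0·P2 via (24.965,66.09): [(0, 58.9126) (87, 83.9251) (87, 88) (0, 88)]  |A|=1442.5633
4. ⊥bis P0·P3 via (22.95,44.855): [(0, 58.9126) (87, 83.9251) (87, 88) (0, 88)]  |A|=1442.5633
5. ⊥bis P0·P4 via (27.465,41.12): [(0, 58.9126) (87, 83.9251) (87, 88) (0, 88)]  |A|=1442.5633
6. ⊥bis P0·P5 via (36.2,59.25): [(0, 58.9126) (51.8888, 73.8306) (67.1352, 88) (0, 88)]  |A|=1230.2889
7. canonical 4-gon: [(0, 58.9126) (51.8888, 73.8306) (67.1352, 88) (0, 88)]
8. shoelace: 1230.2889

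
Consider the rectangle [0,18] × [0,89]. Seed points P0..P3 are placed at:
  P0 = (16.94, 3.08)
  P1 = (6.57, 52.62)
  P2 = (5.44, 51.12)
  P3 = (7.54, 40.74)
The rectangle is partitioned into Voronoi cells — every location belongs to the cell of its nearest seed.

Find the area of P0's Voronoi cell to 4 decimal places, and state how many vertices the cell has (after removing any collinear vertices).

Area of P0's cell: 379.8232 (4 vertices)

1. box [0,18]×[0,89]: [(0, 0) (18, 0) (18, 89) (0, 89)]
2. ⊥bis P0·P1 via (11.755,27.85): [(0, 25.3894) (0, 0) (18, 0) (18, 29.1572)]  |A|=490.9195
3. ⊥bis P0·P2 via (11.19,27.1): [(0, 24.4213) (0, 0) (18, 0) (18, 28.7302)]  |A|=478.3635
4. ⊥bis P0·P3 via (12.24,21.91): [(0, 18.8549) (0, 0) (18, 0) (18, 23.3477)]  |A|=379.8232
5. canonical 4-gon: [(0, 18.8549) (0, 0) (18, 0) (18, 23.3477)]
6. shoelace: 379.8232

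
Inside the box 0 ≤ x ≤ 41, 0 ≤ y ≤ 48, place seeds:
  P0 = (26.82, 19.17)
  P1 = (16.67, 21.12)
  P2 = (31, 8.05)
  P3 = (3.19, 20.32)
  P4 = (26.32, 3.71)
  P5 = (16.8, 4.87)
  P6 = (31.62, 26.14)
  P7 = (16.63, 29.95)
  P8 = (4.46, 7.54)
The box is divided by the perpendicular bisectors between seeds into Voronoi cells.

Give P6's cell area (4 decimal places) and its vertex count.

1. box [0,41]×[0,48]: [(0, 0) (41, 0) (41, 48) (0, 48)]
2. ⊥bis P6·P0 via (29.22,22.655): [(0, 42.7778) (41, 14.5425) (41, 48) (0, 48)]  |A|=792.9332
3. ⊥bis P6·P1 via (24.145,23.63): [(23.0443, 26.908) (41, 14.5425) (41, 48) (15.9619, 48)]  |A|=564.4282
4. ⊥bis P6·P2 via (31.31,17.095): [(23.0443, 26.908) (37.607, 16.8792) (41, 16.7629) (41, 48) (15.9619, 48)]  |A|=560.6613
5. ⊥bis P6·P3 via (17.405,23.23): [(23.0443, 26.908) (37.607, 16.8792) (41, 16.7629) (41, 48) (15.9619, 48)]  |A|=560.6613
6. ⊥bis P6·P4 via (28.97,14.925): [(23.0443, 26.908) (37.607, 16.8792) (41, 16.7629) (41, 48) (15.9619, 48)]  |A|=560.6613
7. ⊥bis P6·P5 via (24.21,15.505): [(23.0443, 26.908) (37.607, 16.8792) (41, 16.7629) (41, 48) (15.9619, 48)]  |A|=560.6613
8. ⊥bis P6·P7 via (24.125,28.045): [(23.7181, 26.444) (37.607, 16.8792) (41, 16.7629) (41, 48) (29.197, 48)]  |A|=412.5513
9. ⊥bis P6·P8 via (18.04,16.84): [(23.7181, 26.444) (37.607, 16.8792) (41, 16.7629) (41, 48) (29.197, 48)]  |A|=412.5513
10. canonical 5-gon: [(23.7181, 26.444) (37.607, 16.8792) (41, 16.7629) (41, 48) (29.197, 48)]
11. shoelace: 412.5513

Area of P6's cell: 412.5513 (5 vertices)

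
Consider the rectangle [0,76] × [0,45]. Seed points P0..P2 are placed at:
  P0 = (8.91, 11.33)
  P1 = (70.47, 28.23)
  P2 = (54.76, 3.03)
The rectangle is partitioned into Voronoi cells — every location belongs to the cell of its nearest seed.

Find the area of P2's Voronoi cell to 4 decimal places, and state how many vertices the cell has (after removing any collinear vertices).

1. box [0,76]×[0,45]: [(0, 0) (76, 0) (76, 45) (0, 45)]
2. ⊥bis P2·P0 via (31.835,7.18): [(30.5352, 0) (76, 0) (76, 45) (38.6814, 45)]  |A|=1862.6263
3. ⊥bis P2·P1 via (62.615,15.63): [(36.3309, 32.0158) (30.5352, 0) (76, 0) (76, 7.2856)]  |A|=872.3031
4. canonical 4-gon: [(36.3309, 32.0158) (30.5352, 0) (76, 0) (76, 7.2856)]
5. shoelace: 872.3031

Area of P2's cell: 872.3031 (4 vertices)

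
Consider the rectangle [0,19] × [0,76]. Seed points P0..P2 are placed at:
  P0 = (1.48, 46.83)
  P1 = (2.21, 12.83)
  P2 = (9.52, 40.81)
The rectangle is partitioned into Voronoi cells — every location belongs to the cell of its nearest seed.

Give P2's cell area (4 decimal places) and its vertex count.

1. box [0,19]×[0,76]: [(0, 0) (19, 0) (19, 76) (0, 76)]
2. ⊥bis P2·P0 via (5.5,43.82): [(0, 36.4745) (0, 0) (19, 0) (19, 61.8499)]  |A|=934.0817
3. ⊥bis P2·P1 via (5.865,26.82): [(0, 36.4745) (0, 28.3523) (19, 23.3884) (19, 61.8499)]  |A|=442.5454
4. canonical 4-gon: [(0, 36.4745) (0, 28.3523) (19, 23.3884) (19, 61.8499)]
5. shoelace: 442.5454

Area of P2's cell: 442.5454 (4 vertices)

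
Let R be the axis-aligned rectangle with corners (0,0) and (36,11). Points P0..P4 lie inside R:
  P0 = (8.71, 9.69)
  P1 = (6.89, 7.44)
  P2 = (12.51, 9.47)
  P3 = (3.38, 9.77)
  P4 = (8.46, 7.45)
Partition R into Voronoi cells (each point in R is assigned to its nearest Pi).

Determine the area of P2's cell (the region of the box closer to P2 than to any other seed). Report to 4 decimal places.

1. box [0,36]×[0,11]: [(0, 0) (36, 0) (36, 11) (0, 11)]
2. ⊥bis P2·P0 via (10.61,9.58): [(10.0554, 0) (36, 0) (36, 11) (10.6922, 11)]  |A|=281.8883
3. ⊥bis P2·P1 via (9.7,8.455): [(10.4282, 6.4391) (12.754, 0) (36, 0) (36, 11) (10.6922, 11)]  |A|=273.1998
4. ⊥bis P2·P3 via (7.945,9.62): [(10.4282, 6.4391) (12.754, 0) (36, 0) (36, 11) (10.6922, 11)]  |A|=273.1998
5. ⊥bis P2·P4 via (10.485,8.46): [(10.5389, 8.3519) (14.7046, 0) (36, 0) (36, 11) (10.6922, 11)]  |A|=262.4735
6. canonical 5-gon: [(10.5389, 8.3519) (14.7046, 0) (36, 0) (36, 11) (10.6922, 11)]
7. shoelace: 262.4735

Area of P2's cell: 262.4735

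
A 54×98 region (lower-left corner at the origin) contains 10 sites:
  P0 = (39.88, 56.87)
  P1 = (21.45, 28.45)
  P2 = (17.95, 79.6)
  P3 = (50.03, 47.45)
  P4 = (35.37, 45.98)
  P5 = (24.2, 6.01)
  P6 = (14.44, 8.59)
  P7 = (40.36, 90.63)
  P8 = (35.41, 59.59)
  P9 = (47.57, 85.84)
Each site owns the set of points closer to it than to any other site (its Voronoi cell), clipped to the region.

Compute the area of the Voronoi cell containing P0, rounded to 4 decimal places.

1. box [0,54]×[0,98]: [(0, 0) (54, 0) (54, 98) (0, 98)]
2. ⊥bis P0·P1 via (30.665,42.66): [(0, 62.5459) (54, 27.5276) (54, 98) (0, 98)]  |A|=2860.0179
3. ⊥bis P0·P2 via (28.915,68.235): [(13.7658, 53.6189) (54, 27.5276) (54, 92.4371)]  |A|=1305.7936
4. ⊥bis P0·P3 via (44.955,52.16): [(13.7658, 53.6189) (34.0818, 40.4442) (54, 61.9059) (54, 92.4371)]  |A|=963.4165
5. ⊥bis P0·P4 via (37.625,51.425): [(19.3404, 58.9974) (42.4271, 49.4362) (54, 61.9059) (54, 92.4371)]  |A|=728.3662
6. ⊥bis P0·P5 via (32.04,31.44): [(19.3404, 58.9974) (42.4271, 49.4362) (54, 61.9059) (54, 92.4371)]  |A|=728.3662
7. ⊥bis P0·P6 via (27.16,32.73): [(19.3404, 58.9974) (42.4271, 49.4362) (54, 61.9059) (54, 92.4371)]  |A|=728.3662
8. ⊥bis P0·P7 via (40.12,73.75): [(34.7109, 73.8269) (19.3404, 58.9974) (42.4271, 49.4362) (54, 61.9059) (54, 73.5527)]  |A|=546.234
9. ⊥bis P0·P8 via (37.645,58.23): [(47.0292, 73.6518) (34.3336, 52.7881) (42.4271, 49.4362) (54, 61.9059) (54, 73.5527)]  |A|=257.7295
10. ⊥bis P0·P9 via (43.725,71.355): [(45.3664, 70.9193) (34.3336, 52.7881) (42.4271, 49.4362) (54, 61.9059) (54, 68.6275)]  |A|=226.8626
11. canonical 5-gon: [(45.3664, 70.9193) (34.3336, 52.7881) (42.4271, 49.4362) (54, 61.9059) (54, 68.6275)]
12. shoelace: 226.8626

Area of P0's cell: 226.8626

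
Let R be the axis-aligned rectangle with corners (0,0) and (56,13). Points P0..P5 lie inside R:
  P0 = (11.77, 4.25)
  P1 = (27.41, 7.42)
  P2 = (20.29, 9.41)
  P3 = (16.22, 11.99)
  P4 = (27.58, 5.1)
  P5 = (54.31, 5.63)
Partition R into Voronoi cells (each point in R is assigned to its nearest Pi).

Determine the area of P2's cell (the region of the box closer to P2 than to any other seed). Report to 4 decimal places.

1. box [0,56]×[0,13]: [(0, 0) (56, 0) (56, 13) (0, 13)]
2. ⊥bis P2·P0 via (16.03,6.83): [(20.1665, 0) (56, 0) (56, 13) (12.2932, 13)]  |A|=517.0118
3. ⊥bis P2·P1 via (23.85,8.415): [(20.1665, 0) (21.4981, 0) (25.1315, 13) (12.2932, 13)]  |A|=92.1038
4. ⊥bis P2·P3 via (18.255,10.7): [(15.9185, 7.0141) (20.1665, 0) (21.4981, 0) (25.1315, 13) (19.713, 13)]  |A|=69.8969
5. ⊥bis P2·P4 via (23.935,7.255): [(15.9185, 7.0141) (19.903, 0.4351) (23.1589, 5.9423) (25.1315, 13) (19.713, 13)]  |A|=64.5066
6. ⊥bis P2·P5 via (37.3,7.52): [(15.9185, 7.0141) (19.903, 0.4351) (23.1589, 5.9423) (25.1315, 13) (19.713, 13)]  |A|=64.5066
7. canonical 5-gon: [(15.9185, 7.0141) (19.903, 0.4351) (23.1589, 5.9423) (25.1315, 13) (19.713, 13)]
8. shoelace: 64.5066

Area of P2's cell: 64.5066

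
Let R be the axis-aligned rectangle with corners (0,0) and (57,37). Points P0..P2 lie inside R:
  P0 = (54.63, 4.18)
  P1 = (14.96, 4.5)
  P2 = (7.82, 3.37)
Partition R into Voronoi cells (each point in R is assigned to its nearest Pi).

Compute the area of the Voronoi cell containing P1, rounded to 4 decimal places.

Area of P1's cell: 955.5001

1. box [0,57]×[0,37]: [(0, 0) (57, 0) (57, 37) (0, 37)]
2. ⊥bis P1·P0 via (34.795,4.34): [(0, 0) (34.76, 0) (35.0585, 37) (0, 37)]  |A|=1291.6412
3. ⊥bis P1·P2 via (11.39,3.935): [(12.0128, 0) (34.76, 0) (35.0585, 37) (6.157, 37)]  |A|=955.5001
4. canonical 4-gon: [(12.0128, 0) (34.76, 0) (35.0585, 37) (6.157, 37)]
5. shoelace: 955.5001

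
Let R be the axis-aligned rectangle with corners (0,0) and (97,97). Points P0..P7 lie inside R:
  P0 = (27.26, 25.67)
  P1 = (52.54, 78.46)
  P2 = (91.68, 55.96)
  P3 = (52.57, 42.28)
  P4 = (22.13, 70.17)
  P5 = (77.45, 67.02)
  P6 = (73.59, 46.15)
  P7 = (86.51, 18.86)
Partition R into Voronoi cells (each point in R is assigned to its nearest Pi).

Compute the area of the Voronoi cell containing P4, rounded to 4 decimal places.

Area of P4's cell: 1798.7355

1. box [0,97]×[0,97]: [(0, 0) (97, 0) (97, 97) (0, 97)]
2. ⊥bis P4·P0 via (24.695,47.92): [(0, 45.0731) (97, 56.2554) (97, 97) (0, 97)]  |A|=4494.5666
3. ⊥bis P4·P1 via (37.335,74.315): [(0, 45.0731) (43.9261, 50.137) (31.1509, 97) (0, 97)]  |A|=1870.3851
4. ⊥bis P4·P2 via (56.905,63.065): [(0, 45.0731) (43.9261, 50.137) (31.1509, 97) (0, 97)]  |A|=1870.3851
5. ⊥bis P4·P3 via (37.35,56.225): [(0, 45.0731) (30.3366, 48.5704) (41.1391, 60.3605) (31.1509, 97) (0, 97)]  |A|=1798.7355
6. ⊥bis P4·P5 via (49.79,68.595): [(0, 45.0731) (30.3366, 48.5704) (41.1391, 60.3605) (31.1509, 97) (0, 97)]  |A|=1798.7355
7. ⊥bis P4·P6 via (47.86,58.16): [(0, 45.0731) (30.3366, 48.5704) (41.1391, 60.3605) (31.1509, 97) (0, 97)]  |A|=1798.7355
8. ⊥bis P4·P7 via (54.32,44.515): [(0, 45.0731) (30.3366, 48.5704) (41.1391, 60.3605) (31.1509, 97) (0, 97)]  |A|=1798.7355
9. canonical 5-gon: [(0, 45.0731) (30.3366, 48.5704) (41.1391, 60.3605) (31.1509, 97) (0, 97)]
10. shoelace: 1798.7355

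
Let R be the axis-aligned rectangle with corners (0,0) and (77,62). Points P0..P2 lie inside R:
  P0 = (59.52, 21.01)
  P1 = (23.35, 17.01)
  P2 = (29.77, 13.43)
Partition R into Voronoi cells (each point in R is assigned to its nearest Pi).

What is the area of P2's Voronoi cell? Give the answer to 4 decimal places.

Area of P2's cell: 589.9024

1. box [0,77]×[0,62]: [(0, 0) (77, 0) (77, 62) (0, 62)]
2. ⊥bis P2·P0 via (44.645,17.22): [(0, 0) (49.0325, 0) (33.2355, 62) (0, 62)]  |A|=2550.3077
3. ⊥bis P2·P1 via (26.56,15.22): [(18.0728, 0) (49.0325, 0) (39.323, 38.1078)]  |A|=589.9024
4. canonical 3-gon: [(18.0728, 0) (49.0325, 0) (39.323, 38.1078)]
5. shoelace: 589.9024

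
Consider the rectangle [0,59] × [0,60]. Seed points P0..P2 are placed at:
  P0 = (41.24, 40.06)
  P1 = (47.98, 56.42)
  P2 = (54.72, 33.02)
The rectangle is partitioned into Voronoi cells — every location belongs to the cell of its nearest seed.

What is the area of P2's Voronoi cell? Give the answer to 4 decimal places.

Area of P2's cell: 832.2822

1. box [0,59]×[0,60]: [(0, 0) (59, 0) (59, 60) (0, 60)]
2. ⊥bis P2·P0 via (47.98,36.54): [(28.8968, 0) (59, 0) (59, 57.6408)]  |A|=867.5863
3. ⊥bis P2·P1 via (51.35,44.72): [(52.4118, 45.0258) (28.8968, 0) (59, 0) (59, 46.9235)]  |A|=832.2822
4. canonical 4-gon: [(52.4118, 45.0258) (28.8968, 0) (59, 0) (59, 46.9235)]
5. shoelace: 832.2822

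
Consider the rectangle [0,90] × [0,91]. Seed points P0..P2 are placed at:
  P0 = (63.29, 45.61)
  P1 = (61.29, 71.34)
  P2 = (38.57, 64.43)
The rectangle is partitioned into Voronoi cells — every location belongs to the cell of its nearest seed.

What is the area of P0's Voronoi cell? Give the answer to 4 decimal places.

Area of P0's cell: 3459.1131

1. box [0,90]×[0,91]: [(0, 0) (90, 0) (90, 91) (0, 91)]
2. ⊥bis P0·P1 via (62.29,58.475): [(0, 53.6332) (0, 0) (90, 0) (90, 60.6289)]  |A|=5141.7939
3. ⊥bis P0·P2 via (50.93,55.02): [(53.0113, 57.7538) (9.0418, 0) (90, 0) (90, 60.6289)]  |A|=3459.1131
4. canonical 4-gon: [(53.0113, 57.7538) (9.0418, 0) (90, 0) (90, 60.6289)]
5. shoelace: 3459.1131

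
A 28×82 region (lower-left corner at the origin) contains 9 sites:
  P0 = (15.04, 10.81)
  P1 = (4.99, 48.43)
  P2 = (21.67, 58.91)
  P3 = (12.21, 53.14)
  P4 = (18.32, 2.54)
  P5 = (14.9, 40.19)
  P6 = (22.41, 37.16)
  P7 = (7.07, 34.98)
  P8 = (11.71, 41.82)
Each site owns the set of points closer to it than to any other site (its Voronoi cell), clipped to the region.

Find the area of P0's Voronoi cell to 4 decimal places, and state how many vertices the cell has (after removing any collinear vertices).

Area of P0's cell: 469.8515 (5 vertices)

1. box [0,28]×[0,82]: [(0, 0) (28, 0) (28, 82) (0, 82)]
2. ⊥bis P0·P1 via (10.015,29.62): [(0, 26.9445) (0, 0) (28, 0) (28, 34.4246)]  |A|=859.1681
3. ⊥bis P0·P2 via (18.355,34.86): [(25.7924, 33.8348) (0, 26.9445) (0, 0) (28, 0) (28, 33.5306)]  |A|=858.1812
4. ⊥bis P0·P3 via (13.625,31.975): [(20.568, 32.4392) (0, 26.9445) (0, 0) (28, 0) (28, 32.9361)]  |A|=853.6366
5. ⊥bis P0·P4 via (16.68,6.675): [(20.568, 32.4392) (0, 26.9445) (0, 0.0595) (28, 11.1647) (28, 32.9361)]  |A|=696.4985
6. ⊥bis P0·P5 via (14.97,25.5): [(0, 25.4287) (0, 0.0595) (28, 11.1647) (28, 25.5621)]  |A|=556.7325
7. ⊥bis P0·P6 via (18.725,23.985): [(13.3362, 25.4922) (0, 25.4287) (0, 0.0595) (28, 11.1647) (28, 21.3908)]  |A|=526.1492
8. ⊥bis P0·P7 via (11.055,22.895): [(16.3636, 24.6455) (0, 19.2496) (0, 0.0595) (28, 11.1647) (28, 21.3908)]  |A|=469.8515
9. ⊥bis P0·P8 via (13.375,26.315): [(16.3636, 24.6455) (0, 19.2496) (0, 0.0595) (28, 11.1647) (28, 21.3908)]  |A|=469.8515
10. canonical 5-gon: [(16.3636, 24.6455) (0, 19.2496) (0, 0.0595) (28, 11.1647) (28, 21.3908)]
11. shoelace: 469.8515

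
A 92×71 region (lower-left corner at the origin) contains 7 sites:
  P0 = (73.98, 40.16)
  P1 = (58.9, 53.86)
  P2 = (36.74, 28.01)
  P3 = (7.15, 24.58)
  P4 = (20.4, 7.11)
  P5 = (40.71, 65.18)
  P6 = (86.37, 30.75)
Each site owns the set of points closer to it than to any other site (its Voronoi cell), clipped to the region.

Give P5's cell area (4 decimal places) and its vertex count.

1. box [0,92]×[0,71]: [(0, 0) (92, 0) (92, 71) (0, 71)]
2. ⊥bis P5·P0 via (57.345,52.67): [(0, 0) (17.7356, 0) (71.1297, 71) (0, 71)]  |A|=3154.7192
3. ⊥bis P5·P1 via (49.805,59.52): [(0, 0) (12.7645, 0) (56.9492, 71) (0, 71)]  |A|=2474.8381
4. ⊥bis P5·P2 via (38.725,46.595): [(0, 50.7311) (41.5723, 46.2909) (56.9492, 71) (0, 71)]  |A|=1124.8947
5. ⊥bis P5·P3 via (23.93,44.88): [(0, 64.6606) (19.352, 48.6642) (41.5723, 46.2909) (56.9492, 71) (0, 71)]  |A|=990.1129
6. ⊥bis P5·P4 via (30.555,36.145): [(0, 64.6606) (19.352, 48.6642) (41.5723, 46.2909) (56.9492, 71) (0, 71)]  |A|=990.1129
7. ⊥bis P5·P6 via (63.54,47.965): [(0, 64.6606) (19.352, 48.6642) (41.5723, 46.2909) (56.9492, 71) (0, 71)]  |A|=990.1129
8. canonical 5-gon: [(0, 64.6606) (19.352, 48.6642) (41.5723, 46.2909) (56.9492, 71) (0, 71)]
9. shoelace: 990.1129

Area of P5's cell: 990.1129 (5 vertices)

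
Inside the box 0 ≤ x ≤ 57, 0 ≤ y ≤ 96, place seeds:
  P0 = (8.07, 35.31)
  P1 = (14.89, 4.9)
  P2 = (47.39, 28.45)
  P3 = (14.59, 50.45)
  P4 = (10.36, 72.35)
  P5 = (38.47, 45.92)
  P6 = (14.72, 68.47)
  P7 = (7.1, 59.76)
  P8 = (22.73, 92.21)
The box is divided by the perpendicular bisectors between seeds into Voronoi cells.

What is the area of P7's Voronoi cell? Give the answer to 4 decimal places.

Area of P7's cell: 197.9029

1. box [0,57]×[0,96]: [(0, 0) (57, 0) (57, 96) (0, 96)]
2. ⊥bis P7·P0 via (7.585,47.535): [(0, 47.2341) (57, 49.4954) (57, 96) (0, 96)]  |A|=2715.2089
3. ⊥bis P7·P1 via (10.995,32.33): [(0, 47.2341) (57, 49.4954) (57, 96) (0, 96)]  |A|=2715.2089
4. ⊥bis P7·P2 via (27.245,44.105): [(0, 47.2341) (30.6207, 48.4489) (57, 82.394) (57, 96) (0, 96)]  |A|=2281.2882
5. ⊥bis P7·P3 via (10.845,55.105): [(0, 47.2341) (1.1166, 47.2784) (57, 92.2372) (57, 96) (0, 96)]  |A|=1520.9304
6. ⊥bis P7·P4 via (8.73,66.055): [(0, 68.3155) (0, 47.2341) (1.1166, 47.2784) (20.6267, 62.9745)]  |A|=225.7513
7. ⊥bis P7·P5 via (22.785,52.84): [(0, 68.3155) (0, 47.2341) (1.1166, 47.2784) (20.6267, 62.9745)]  |A|=225.7513
8. ⊥bis P7·P6 via (10.91,64.115): [(8.6767, 66.0688) (0, 68.3155) (0, 47.2341) (1.1166, 47.2784) (16.244, 59.4485)]  |A|=197.9029
9. ⊥bis P7·P8 via (14.915,75.985): [(8.6767, 66.0688) (0, 68.3155) (0, 47.2341) (1.1166, 47.2784) (16.244, 59.4485)]  |A|=197.9029
10. canonical 5-gon: [(8.6767, 66.0688) (0, 68.3155) (0, 47.2341) (1.1166, 47.2784) (16.244, 59.4485)]
11. shoelace: 197.9029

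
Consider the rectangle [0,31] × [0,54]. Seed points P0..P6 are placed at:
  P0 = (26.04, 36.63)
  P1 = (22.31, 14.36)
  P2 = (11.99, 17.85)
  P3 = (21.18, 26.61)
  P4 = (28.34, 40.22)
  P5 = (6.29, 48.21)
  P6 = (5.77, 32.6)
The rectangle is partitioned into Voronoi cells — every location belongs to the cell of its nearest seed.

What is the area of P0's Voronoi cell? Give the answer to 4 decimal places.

1. box [0,31]×[0,54]: [(0, 0) (31, 0) (31, 54) (0, 54)]
2. ⊥bis P0·P1 via (24.175,25.495): [(0, 29.5441) (31, 24.3519) (31, 54) (0, 54)]  |A|=838.6128
3. ⊥bis P0·P2 via (19.015,27.24): [(0, 41.4658) (20.5318, 26.1052) (31, 24.3519) (31, 54) (0, 54)]  |A|=716.2251
4. ⊥bis P0·P3 via (23.61,31.62): [(0, 43.0716) (31, 28.0356) (31, 54) (0, 54)]  |A|=571.8386
5. ⊥bis P0·P4 via (27.19,38.425): [(0, 43.0716) (31, 28.0356) (31, 35.9841) (2.8795, 54) (0, 54)]  |A|=318.5295
6. ⊥bis P0·P5 via (16.165,42.42): [(12.8832, 36.8228) (31, 28.0356) (31, 35.9841) (17.4728, 44.6505)]  |A|=144.831
7. ⊥bis P0·P6 via (15.905,34.615): [(14.812, 40.1125) (15.7417, 35.4364) (31, 28.0356) (31, 35.9841) (17.4728, 44.6505)]  |A|=138.7922
8. canonical 5-gon: [(14.812, 40.1125) (15.7417, 35.4364) (31, 28.0356) (31, 35.9841) (17.4728, 44.6505)]
9. shoelace: 138.7922

Area of P0's cell: 138.7922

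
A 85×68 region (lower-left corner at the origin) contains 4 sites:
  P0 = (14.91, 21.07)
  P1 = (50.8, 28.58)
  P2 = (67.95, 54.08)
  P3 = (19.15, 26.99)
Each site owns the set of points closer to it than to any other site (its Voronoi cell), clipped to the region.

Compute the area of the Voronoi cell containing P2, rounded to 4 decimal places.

1. box [0,85]×[0,68]: [(0, 0) (85, 0) (85, 68) (0, 68)]
2. ⊥bis P2·P0 via (41.43,37.575): [(64.8152, 0) (85, 0) (85, 68) (22.4947, 68)]  |A|=2811.4642
3. ⊥bis P2·P1 via (59.375,41.33): [(24.4922, 64.7904) (85, 24.0959) (85, 68) (22.4947, 68)]  |A|=1428.578
4. ⊥bis P2·P3 via (43.55,40.535): [(33.4175, 58.7877) (85, 24.0959) (85, 68) (28.3035, 68)]  |A|=1393.4934
5. canonical 4-gon: [(33.4175, 58.7877) (85, 24.0959) (85, 68) (28.3035, 68)]
6. shoelace: 1393.4934

Area of P2's cell: 1393.4934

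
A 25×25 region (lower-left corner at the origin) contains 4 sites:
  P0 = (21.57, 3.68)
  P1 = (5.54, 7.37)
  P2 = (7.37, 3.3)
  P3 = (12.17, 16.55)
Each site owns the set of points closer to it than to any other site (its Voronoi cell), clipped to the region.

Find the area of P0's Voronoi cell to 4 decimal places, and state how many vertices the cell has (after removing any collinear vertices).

1. box [0,25]×[0,25]: [(0, 0) (25, 0) (25, 25) (0, 25)]
2. ⊥bis P0·P1 via (13.555,5.525): [(12.2832, 0) (25, 0) (25, 25) (18.038, 25)]  |A|=245.985
3. ⊥bis P0·P2 via (14.47,3.49): [(14.3259, 8.874) (14.5634, 0) (25, 0) (25, 25) (18.038, 25)]  |A|=235.8677
4. ⊥bis P0·P3 via (16.87,10.115): [(14.3421, 8.2687) (14.5634, 0) (25, 0) (25, 16.053)]  |A|=128.694
5. canonical 4-gon: [(14.3421, 8.2687) (14.5634, 0) (25, 0) (25, 16.053)]
6. shoelace: 128.694

Area of P0's cell: 128.6940 (4 vertices)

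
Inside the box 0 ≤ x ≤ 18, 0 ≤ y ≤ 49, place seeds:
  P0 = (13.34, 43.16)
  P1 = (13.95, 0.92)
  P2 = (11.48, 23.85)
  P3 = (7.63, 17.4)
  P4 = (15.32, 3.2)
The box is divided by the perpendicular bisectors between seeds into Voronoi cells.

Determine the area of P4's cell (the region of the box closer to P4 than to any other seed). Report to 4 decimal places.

1. box [0,18]×[0,49]: [(0, 0) (18, 0) (18, 49) (0, 49)]
2. ⊥bis P4·P0 via (14.33,23.18): [(0, 22.47) (0, 0) (18, 0) (18, 23.3618)]  |A|=412.4862
3. ⊥bis P4·P1 via (14.635,2.06): [(0, 22.47) (0, 10.8538) (18, 0.038) (18, 23.3618)]  |A|=314.4592
4. ⊥bis P4·P2 via (13.4,13.525): [(0, 11.0332) (0, 10.8538) (18, 0.038) (18, 14.3804)]  |A|=130.6953
5. ⊥bis P4·P3 via (11.475,10.3): [(5.9243, 7.294) (18, 0.038) (18, 13.8336)]  |A|=83.2953
6. canonical 3-gon: [(5.9243, 7.294) (18, 0.038) (18, 13.8336)]
7. shoelace: 83.2953

Area of P4's cell: 83.2953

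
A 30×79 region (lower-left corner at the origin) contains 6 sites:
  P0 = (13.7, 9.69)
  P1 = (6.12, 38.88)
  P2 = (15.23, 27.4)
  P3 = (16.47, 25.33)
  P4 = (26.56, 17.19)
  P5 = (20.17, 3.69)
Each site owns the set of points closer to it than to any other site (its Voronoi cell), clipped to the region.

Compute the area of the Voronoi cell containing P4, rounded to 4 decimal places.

Area of P4's cell: 163.6032

1. box [0,30]×[0,79]: [(0, 0) (30, 0) (30, 79) (0, 79)]
2. ⊥bis P4·P0 via (20.13,13.44): [(0, 47.9562) (27.9683, 0) (30, 0) (30, 79) (0, 79)]  |A|=1699.3737
3. ⊥bis P4·P1 via (16.34,28.035): [(13.2928, 25.1634) (27.9683, 0) (30, 0) (30, 40.9078)]  |A|=367.2891
4. ⊥bis P4·P2 via (20.895,22.295): [(17.2953, 18.3005) (27.9683, 0) (30, 0) (30, 32.3988)]  |A|=224.3986
5. ⊥bis P4·P3 via (21.515,21.26): [(18.0641, 16.9824) (27.9683, 0) (30, 0) (30, 31.7776)]  |A|=206.8997
6. ⊥bis P4·P5 via (23.365,10.44): [(18.0641, 16.9824) (21.3132, 11.4112) (30, 7.2994) (30, 31.7776)]  |A|=163.6032
7. canonical 4-gon: [(18.0641, 16.9824) (21.3132, 11.4112) (30, 7.2994) (30, 31.7776)]
8. shoelace: 163.6032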